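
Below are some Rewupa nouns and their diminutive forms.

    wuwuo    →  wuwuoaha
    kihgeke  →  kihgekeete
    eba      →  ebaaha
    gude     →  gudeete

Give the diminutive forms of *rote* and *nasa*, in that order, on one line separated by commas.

roteete, nasaaha

The pattern is front/back vowel harmony: -ete when the last vowel of the stem is a front vowel (*kihgeke*, *gude*); -aha when the last vowel of the stem is a back vowel (*wuwuo*, *eba*).
*rote*: last vowel = /e/, a front vowel → -ete → *roteete*.
Since the last vowel of *nasa* is /a/ (a back vowel), it takes -aha, giving *nasaaha*.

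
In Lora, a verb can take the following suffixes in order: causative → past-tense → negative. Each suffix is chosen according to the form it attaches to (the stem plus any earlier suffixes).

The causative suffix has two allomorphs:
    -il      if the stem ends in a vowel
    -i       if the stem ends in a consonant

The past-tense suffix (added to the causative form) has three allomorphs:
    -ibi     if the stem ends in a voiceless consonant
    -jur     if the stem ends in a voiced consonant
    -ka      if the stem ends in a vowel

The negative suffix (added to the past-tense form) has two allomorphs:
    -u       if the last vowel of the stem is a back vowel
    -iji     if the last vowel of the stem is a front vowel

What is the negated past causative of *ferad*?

The final sound of *ferad* is /d/, which is a consonant, so the causative suffix is -i, giving *feradi*.
Since the final sound of the causative form *feradi* is /i/ (a vowel), it takes -ka, giving *feradika*.
The past-tense form *feradika*: last vowel = /a/, a back vowel → -u → *feradikau*.

feradikau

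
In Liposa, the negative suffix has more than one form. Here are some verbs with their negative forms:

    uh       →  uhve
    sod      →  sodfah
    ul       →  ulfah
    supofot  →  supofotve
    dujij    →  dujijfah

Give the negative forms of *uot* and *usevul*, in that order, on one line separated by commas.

uotve, usevulfah

The pattern is voicing of the final consonant: -ve when the stem ends in a voiceless consonant (*uh*, *supofot*); -fah when the stem ends in a voiced consonant (*sod*, *ul*, *dujij*).
*uot* — final consonant /t/ (voiceless) → -ve → *uotve*.
Since the final consonant of *usevul* is /l/ (voiced), it takes -fah, giving *usevulfah*.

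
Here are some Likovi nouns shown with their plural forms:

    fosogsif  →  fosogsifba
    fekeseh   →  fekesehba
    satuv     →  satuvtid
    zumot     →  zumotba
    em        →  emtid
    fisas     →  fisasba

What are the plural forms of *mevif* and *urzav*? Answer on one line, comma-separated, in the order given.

mevifba, urzavtid

The pattern is voicing of the final consonant: -ba when the stem ends in a voiceless consonant (*fosogsif*, *fekeseh*, *zumot*, *fisas*); -tid when the stem ends in a voiced consonant (*satuv*, *em*).
*mevif*: final consonant = /f/, voiceless → -ba → *mevifba*.
*urzav*: final consonant = /v/, voiced → -tid → *urzavtid*.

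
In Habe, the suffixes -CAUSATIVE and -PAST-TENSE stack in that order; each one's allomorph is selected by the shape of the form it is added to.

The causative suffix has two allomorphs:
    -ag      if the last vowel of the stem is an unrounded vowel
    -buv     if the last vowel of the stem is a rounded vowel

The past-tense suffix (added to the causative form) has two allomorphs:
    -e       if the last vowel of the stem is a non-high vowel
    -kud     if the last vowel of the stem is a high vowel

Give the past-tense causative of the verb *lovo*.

Since the last vowel of *lovo* is /o/ (a rounded vowel), it takes -buv, giving *lovobuv*.
The causative form *lovobuv*: last vowel = /u/, a high vowel → -kud → *lovobuvkud*.

lovobuvkud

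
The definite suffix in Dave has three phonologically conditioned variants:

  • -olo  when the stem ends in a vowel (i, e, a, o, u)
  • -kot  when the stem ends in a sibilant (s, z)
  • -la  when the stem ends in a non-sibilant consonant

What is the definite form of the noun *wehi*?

wehiolo

The final sound of *wehi* is /i/, which is a vowel, so the suffix is -olo, giving *wehiolo*.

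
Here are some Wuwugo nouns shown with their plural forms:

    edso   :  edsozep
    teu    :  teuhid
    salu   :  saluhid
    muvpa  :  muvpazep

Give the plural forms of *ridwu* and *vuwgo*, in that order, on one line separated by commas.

ridwuhid, vuwgozep

The suffix is conditioned by the last vowel: -hid when the last vowel of the stem is a high vowel (*teu*, *salu*); -zep when the last vowel of the stem is a non-high vowel (*edso*, *muvpa*).
Since the last vowel of *ridwu* is /u/ (a high vowel), it takes -hid, giving *ridwuhid*.
*vuwgo* — last vowel /o/ (a non-high vowel) → -zep → *vuwgozep*.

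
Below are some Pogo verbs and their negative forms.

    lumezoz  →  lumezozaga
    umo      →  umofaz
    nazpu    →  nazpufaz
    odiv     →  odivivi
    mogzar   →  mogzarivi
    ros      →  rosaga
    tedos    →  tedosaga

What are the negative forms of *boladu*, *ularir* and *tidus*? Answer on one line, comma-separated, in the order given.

The suffix is conditioned by the final sound: -aga when the stem ends in a sibilant (*lumezoz*, *ros*, *tedos*); -ivi when the stem ends in a non-sibilant consonant (*odiv*, *mogzar*); -faz when the stem ends in a vowel (*umo*, *nazpu*).
The final sound of *boladu* is /u/, which is a vowel, so the suffix is -faz, giving *boladufaz*.
*ularir* — final sound /r/ (a non-sibilant consonant) → -ivi → *ularirivi*.
The final sound of *tidus* is /s/, which is a sibilant, so the suffix is -aga, giving *tidusaga*.

boladufaz, ularirivi, tidusaga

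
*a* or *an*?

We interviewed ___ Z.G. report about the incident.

The indefinite article is chosen by the initial *sound* of the following word, not its spelling.
The initialism *Z.G.* is read letter by letter; the first letter, Z, is pronounced /ziː/, which begins with a consonant sound.
So the article is *a*: We interviewed a Z.G. report about the incident.

a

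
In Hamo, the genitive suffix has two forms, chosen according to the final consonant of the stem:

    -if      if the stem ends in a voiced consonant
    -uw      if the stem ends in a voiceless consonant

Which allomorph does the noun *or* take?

The final consonant of *or* is /r/, which is voiced, so the suffix is -if.

-if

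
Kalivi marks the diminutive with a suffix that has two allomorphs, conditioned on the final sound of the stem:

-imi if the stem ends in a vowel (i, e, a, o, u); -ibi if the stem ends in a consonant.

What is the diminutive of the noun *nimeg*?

*nimeg* — final sound /g/ (a consonant) → -ibi → *nimegibi*.

nimegibi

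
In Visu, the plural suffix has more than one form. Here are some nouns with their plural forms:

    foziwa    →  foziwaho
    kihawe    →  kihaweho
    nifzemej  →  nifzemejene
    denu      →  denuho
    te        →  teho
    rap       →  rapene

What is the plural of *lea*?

The suffix is conditioned by the final sound: -ene when the stem ends in a consonant (*nifzemej*, *rap*); -ho when the stem ends in a vowel (*foziwa*, *kihawe*, *denu*, *te*).
*lea* — final sound /a/ (a vowel) → -ho → *leaho*.

leaho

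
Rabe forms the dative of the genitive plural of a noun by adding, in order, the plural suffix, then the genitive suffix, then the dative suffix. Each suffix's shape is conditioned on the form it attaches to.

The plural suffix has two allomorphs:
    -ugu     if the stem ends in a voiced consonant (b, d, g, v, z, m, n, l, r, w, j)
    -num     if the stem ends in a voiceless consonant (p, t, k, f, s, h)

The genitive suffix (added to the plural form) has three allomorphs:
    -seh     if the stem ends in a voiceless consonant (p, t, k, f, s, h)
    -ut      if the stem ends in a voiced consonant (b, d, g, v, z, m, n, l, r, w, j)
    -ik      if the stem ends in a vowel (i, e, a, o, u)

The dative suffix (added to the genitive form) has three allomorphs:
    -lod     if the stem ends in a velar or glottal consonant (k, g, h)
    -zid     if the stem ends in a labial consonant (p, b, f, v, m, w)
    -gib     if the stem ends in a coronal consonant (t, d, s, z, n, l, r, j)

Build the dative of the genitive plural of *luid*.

luiduguiklod

The final consonant of *luid* is /d/, which is voiced, so the plural suffix is -ugu, giving *luidugu*.
The final sound of the plural form *luidugu* is /u/, which is a vowel, so the genitive suffix is -ik, giving *luiduguik*.
The genitive form *luiduguik* — final consonant /k/ (velar/glottal) → -lod → *luiduguiklod*.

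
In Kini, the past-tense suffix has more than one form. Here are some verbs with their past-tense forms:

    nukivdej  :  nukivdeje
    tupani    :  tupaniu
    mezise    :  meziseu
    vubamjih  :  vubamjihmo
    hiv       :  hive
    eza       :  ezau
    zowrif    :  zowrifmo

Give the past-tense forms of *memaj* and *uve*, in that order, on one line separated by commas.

Looking at the final sound of each stem: -mo when the stem ends in a voiceless consonant (*vubamjih*, *zowrif*); -e when the stem ends in a voiced consonant (*nukivdej*, *hiv*); -u when the stem ends in a vowel (*tupani*, *mezise*, *eza*).
*memaj* — final sound /j/ (a voiced consonant) → -e → *memaje*.
*uve*: final sound = /e/, a vowel → -u → *uveu*.

memaje, uveu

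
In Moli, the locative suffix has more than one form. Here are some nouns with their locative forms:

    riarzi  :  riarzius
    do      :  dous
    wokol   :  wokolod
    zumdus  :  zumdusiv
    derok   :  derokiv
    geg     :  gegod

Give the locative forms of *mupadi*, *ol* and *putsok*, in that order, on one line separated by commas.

mupadius, olod, putsokiv

The suffix is conditioned by the final sound: -iv when the stem ends in a voiceless consonant (*zumdus*, *derok*); -od when the stem ends in a voiced consonant (*wokol*, *geg*); -us when the stem ends in a vowel (*riarzi*, *do*).
*mupadi*: final sound = /i/, a vowel → -us → *mupadius*.
*ol*: final sound = /l/, a voiced consonant → -od → *olod*.
*putsok* — final sound /k/ (a voiceless consonant) → -iv → *putsokiv*.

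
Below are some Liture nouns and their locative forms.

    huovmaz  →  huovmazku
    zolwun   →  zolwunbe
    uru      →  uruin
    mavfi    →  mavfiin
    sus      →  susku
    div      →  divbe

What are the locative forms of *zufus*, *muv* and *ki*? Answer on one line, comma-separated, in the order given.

The alternation tracks the final sound of the stem — -ku when the stem ends in a sibilant (*huovmaz*, *sus*); -be when the stem ends in a non-sibilant consonant (*zolwun*, *div*); -in when the stem ends in a vowel (*uru*, *mavfi*).
The final sound of *zufus* is /s/, which is a sibilant, so the suffix is -ku, giving *zufusku*.
Since the final sound of *muv* is /v/ (a non-sibilant consonant), it takes -be, giving *muvbe*.
Since the final sound of *ki* is /i/ (a vowel), it takes -in, giving *kiin*.

zufusku, muvbe, kiin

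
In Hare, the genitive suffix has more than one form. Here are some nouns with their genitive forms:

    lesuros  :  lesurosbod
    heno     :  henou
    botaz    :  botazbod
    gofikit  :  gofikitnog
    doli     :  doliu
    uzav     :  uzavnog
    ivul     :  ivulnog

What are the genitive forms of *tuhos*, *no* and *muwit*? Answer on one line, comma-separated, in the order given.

Looking at the final sound of each stem: -bod when the stem ends in a sibilant (*lesuros*, *botaz*); -nog when the stem ends in a non-sibilant consonant (*gofikit*, *uzav*, *ivul*); -u when the stem ends in a vowel (*heno*, *doli*).
*tuhos* — final sound /s/ (a sibilant) → -bod → *tuhosbod*.
*no*: final sound = /o/, a vowel → -u → *nou*.
The final sound of *muwit* is /t/, which is a non-sibilant consonant, so the suffix is -nog, giving *muwitnog*.

tuhosbod, nou, muwitnog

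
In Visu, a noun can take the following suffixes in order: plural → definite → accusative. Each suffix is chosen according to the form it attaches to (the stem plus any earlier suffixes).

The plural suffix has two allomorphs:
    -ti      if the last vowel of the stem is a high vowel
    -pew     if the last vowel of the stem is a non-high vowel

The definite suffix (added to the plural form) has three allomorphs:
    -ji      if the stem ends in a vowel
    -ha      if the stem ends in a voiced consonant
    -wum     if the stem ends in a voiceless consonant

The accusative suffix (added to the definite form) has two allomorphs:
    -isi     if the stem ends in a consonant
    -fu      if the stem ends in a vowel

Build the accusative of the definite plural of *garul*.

The last vowel of *garul* is /u/, which is a high vowel, so the plural suffix is -ti, giving *garulti*.
Since the final sound of the plural form *garulti* is /i/ (a vowel), it takes -ji, giving *garultiji*.
The definite form *garultiji*: final sound = /i/, a vowel → -fu → *garultijifu*.

garultijifu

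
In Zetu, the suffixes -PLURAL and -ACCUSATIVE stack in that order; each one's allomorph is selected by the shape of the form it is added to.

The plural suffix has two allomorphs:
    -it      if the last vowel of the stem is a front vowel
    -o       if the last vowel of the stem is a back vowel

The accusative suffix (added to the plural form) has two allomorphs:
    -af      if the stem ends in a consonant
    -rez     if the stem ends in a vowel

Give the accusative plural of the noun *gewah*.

gewahorez

*gewah*: last vowel = /a/, a back vowel → -o → *gewaho*.
Since the final sound of the plural form *gewaho* is /o/ (a vowel), it takes -rez, giving *gewahorez*.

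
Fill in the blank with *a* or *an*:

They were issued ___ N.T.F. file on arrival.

The indefinite article is chosen by the initial *sound* of the following word, not its spelling.
The initialism *N.T.F.* is read letter by letter; the first letter, N, is pronounced /ɛn/, which begins with a vowel sound.
So the article is *an*: They were issued an N.T.F. file on arrival.

an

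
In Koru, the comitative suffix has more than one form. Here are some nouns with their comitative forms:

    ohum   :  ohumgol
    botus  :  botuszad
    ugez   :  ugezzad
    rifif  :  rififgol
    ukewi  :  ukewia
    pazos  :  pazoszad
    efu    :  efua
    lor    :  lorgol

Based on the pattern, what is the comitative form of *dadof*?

The suffix is conditioned by the final sound: -zad when the stem ends in a sibilant (*botus*, *ugez*, *pazos*); -gol when the stem ends in a non-sibilant consonant (*ohum*, *rifif*, *lor*); -a when the stem ends in a vowel (*ukewi*, *efu*).
*dadof*: final sound = /f/, a non-sibilant consonant → -gol → *dadofgol*.

dadofgol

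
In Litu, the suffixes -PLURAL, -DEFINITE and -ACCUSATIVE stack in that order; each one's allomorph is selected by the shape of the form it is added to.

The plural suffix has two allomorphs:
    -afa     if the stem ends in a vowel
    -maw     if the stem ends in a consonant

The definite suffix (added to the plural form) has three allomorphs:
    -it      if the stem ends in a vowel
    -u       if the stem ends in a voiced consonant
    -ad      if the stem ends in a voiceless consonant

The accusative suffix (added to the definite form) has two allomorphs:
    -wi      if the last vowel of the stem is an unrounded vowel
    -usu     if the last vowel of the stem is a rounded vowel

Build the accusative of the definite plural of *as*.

The final sound of *as* is /s/, which is a consonant, so the plural suffix is -maw, giving *asmaw*.
The plural form *asmaw* — final sound /w/ (a voiced consonant) → -u → *asmawu*.
The definite form *asmawu* — last vowel /u/ (a rounded vowel) → -usu → *asmawuusu*.

asmawuusu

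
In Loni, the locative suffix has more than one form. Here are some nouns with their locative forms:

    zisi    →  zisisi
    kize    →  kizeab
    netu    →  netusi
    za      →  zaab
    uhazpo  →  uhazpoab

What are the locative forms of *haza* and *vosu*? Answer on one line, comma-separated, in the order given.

The pattern is height harmony: -si when the last vowel of the stem is a high vowel (*zisi*, *netu*); -ab when the last vowel of the stem is a non-high vowel (*kize*, *za*, *uhazpo*).
Since the last vowel of *haza* is /a/ (a non-high vowel), it takes -ab, giving *hazaab*.
*vosu*: last vowel = /u/, a high vowel → -si → *vosusi*.

hazaab, vosusi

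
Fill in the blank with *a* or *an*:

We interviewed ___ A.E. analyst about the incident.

an

The indefinite article is chosen by the initial *sound* of the following word, not its spelling.
The initialism *A.E.* is read letter by letter; the first letter, A, is pronounced /eɪ/, which begins with a vowel sound.
So the article is *an*: We interviewed an A.E. analyst about the incident.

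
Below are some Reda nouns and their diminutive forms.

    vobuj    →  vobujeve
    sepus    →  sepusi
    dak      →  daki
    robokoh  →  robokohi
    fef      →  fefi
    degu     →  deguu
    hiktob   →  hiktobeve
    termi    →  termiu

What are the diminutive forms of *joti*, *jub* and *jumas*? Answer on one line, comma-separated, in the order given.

jotiu, jubeve, jumasi

The alternation tracks the final sound of the stem — -i when the stem ends in a voiceless consonant (*sepus*, *dak*, *robokoh*, *fef*); -eve when the stem ends in a voiced consonant (*vobuj*, *hiktob*); -u when the stem ends in a vowel (*degu*, *termi*).
*joti* — final sound /i/ (a vowel) → -u → *jotiu*.
*jub*: final sound = /b/, a voiced consonant → -eve → *jubeve*.
Since the final sound of *jumas* is /s/ (a voiceless consonant), it takes -i, giving *jumasi*.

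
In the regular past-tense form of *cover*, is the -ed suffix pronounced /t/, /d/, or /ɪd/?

/d/

The stem *cover* ends in a voiced sound other than /d/.
The -ed suffix is realized as /ɪd/ after /t, d/; as /t/ after other voiceless consonants; and as /d/ after other voiced sounds.
So -ed on *cover* is pronounced /d/.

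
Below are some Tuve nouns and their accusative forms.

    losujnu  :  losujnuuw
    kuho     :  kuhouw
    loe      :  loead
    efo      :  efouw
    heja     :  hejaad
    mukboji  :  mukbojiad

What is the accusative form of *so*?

The suffix is conditioned by the last vowel: -uw when the last vowel of the stem is a rounded vowel (*losujnu*, *kuho*, *efo*); -ad when the last vowel of the stem is an unrounded vowel (*loe*, *heja*, *mukboji*).
The last vowel of *so* is /o/, which is a rounded vowel, so the suffix is -uw, giving *souw*.

souw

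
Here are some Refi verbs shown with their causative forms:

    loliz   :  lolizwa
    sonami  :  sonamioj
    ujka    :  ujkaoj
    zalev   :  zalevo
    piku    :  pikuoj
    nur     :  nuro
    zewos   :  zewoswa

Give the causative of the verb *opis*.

Looking at the final sound of each stem: -wa when the stem ends in a sibilant (*loliz*, *zewos*); -o when the stem ends in a non-sibilant consonant (*zalev*, *nur*); -oj when the stem ends in a vowel (*sonami*, *ujka*, *piku*).
The final sound of *opis* is /s/, which is a sibilant, so the suffix is -wa, giving *opiswa*.

opiswa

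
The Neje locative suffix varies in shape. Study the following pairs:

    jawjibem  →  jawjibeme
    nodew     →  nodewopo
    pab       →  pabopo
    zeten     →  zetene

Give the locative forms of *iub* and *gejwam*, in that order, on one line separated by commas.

iubopo, gejwame

The suffix is conditioned by the final consonant: -e when the stem ends in a nasal (*jawjibem*, *zeten*); -opo when the stem ends in a non-nasal consonant (*nodew*, *pab*).
*iub*: final consonant = /b/, non-nasal → -opo → *iubopo*.
*gejwam* — final consonant /m/ (a nasal) → -e → *gejwame*.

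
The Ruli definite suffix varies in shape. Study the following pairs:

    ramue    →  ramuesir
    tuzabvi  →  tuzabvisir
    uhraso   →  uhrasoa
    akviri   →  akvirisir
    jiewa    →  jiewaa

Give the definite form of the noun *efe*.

efesir

The suffix is conditioned by the last vowel: -sir when the last vowel of the stem is a front vowel (*ramue*, *tuzabvi*, *akviri*); -a when the last vowel of the stem is a back vowel (*uhraso*, *jiewa*).
*efe* — last vowel /e/ (a front vowel) → -sir → *efesir*.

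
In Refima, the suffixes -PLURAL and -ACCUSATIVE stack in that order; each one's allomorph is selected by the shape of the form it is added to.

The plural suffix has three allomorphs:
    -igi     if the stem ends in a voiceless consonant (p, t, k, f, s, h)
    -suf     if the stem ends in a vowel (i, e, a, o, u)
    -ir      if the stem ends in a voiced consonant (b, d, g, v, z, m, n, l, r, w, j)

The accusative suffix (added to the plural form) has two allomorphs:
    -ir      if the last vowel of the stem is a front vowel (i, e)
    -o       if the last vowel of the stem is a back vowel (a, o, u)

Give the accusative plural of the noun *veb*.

vebirir

*veb* — final sound /b/ (a voiced consonant) → -ir → *vebir*.
The plural form *vebir*: last vowel = /i/, a front vowel → -ir → *vebirir*.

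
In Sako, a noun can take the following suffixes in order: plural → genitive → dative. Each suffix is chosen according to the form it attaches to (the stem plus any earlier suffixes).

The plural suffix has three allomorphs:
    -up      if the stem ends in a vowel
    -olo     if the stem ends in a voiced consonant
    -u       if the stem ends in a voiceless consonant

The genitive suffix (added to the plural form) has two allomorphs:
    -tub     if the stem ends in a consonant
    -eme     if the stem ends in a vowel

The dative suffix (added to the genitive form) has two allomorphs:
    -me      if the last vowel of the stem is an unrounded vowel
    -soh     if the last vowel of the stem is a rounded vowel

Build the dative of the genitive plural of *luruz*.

*luruz* — final sound /z/ (a voiced consonant) → -olo → *luruzolo*.
The plural form *luruzolo* — final sound /o/ (a vowel) → -eme → *luruzoloeme*.
The last vowel of the genitive form *luruzoloeme* is /e/, which is an unrounded vowel, so the dative suffix is -me, giving *luruzoloememe*.

luruzoloememe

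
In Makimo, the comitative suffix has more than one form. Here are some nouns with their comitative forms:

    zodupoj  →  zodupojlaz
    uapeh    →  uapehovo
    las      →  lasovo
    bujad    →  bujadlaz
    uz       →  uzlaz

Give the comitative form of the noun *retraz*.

retrazlaz

The pattern is voicing of the final consonant: -ovo when the stem ends in a voiceless consonant (*uapeh*, *las*); -laz when the stem ends in a voiced consonant (*zodupoj*, *bujad*, *uz*).
*retraz*: final consonant = /z/, voiced → -laz → *retrazlaz*.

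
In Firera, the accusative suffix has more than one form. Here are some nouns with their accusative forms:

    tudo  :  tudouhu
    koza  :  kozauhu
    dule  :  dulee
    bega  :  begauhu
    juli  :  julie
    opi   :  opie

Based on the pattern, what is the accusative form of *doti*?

The suffix is conditioned by the last vowel: -e when the last vowel of the stem is a front vowel (*dule*, *juli*, *opi*); -uhu when the last vowel of the stem is a back vowel (*tudo*, *koza*, *bega*).
*doti*: last vowel = /i/, a front vowel → -e → *dotie*.

dotie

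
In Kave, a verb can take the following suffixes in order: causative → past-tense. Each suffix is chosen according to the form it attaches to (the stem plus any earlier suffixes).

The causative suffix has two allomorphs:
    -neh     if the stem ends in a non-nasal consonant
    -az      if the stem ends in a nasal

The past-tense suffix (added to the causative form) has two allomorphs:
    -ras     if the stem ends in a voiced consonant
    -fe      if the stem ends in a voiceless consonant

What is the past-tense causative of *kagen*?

*kagen*: final consonant = /n/, a nasal → -az → *kagenaz*.
Since the final consonant of the causative form *kagenaz* is /z/ (voiced), it takes -ras, giving *kagenazras*.

kagenazras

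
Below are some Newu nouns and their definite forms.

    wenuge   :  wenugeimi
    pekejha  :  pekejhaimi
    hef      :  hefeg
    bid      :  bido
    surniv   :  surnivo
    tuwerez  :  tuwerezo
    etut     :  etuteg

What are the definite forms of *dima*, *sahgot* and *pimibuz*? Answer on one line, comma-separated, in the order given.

The alternation tracks the final sound of the stem — -eg when the stem ends in a voiceless consonant (*hef*, *etut*); -o when the stem ends in a voiced consonant (*bid*, *surniv*, *tuwerez*); -imi when the stem ends in a vowel (*wenuge*, *pekejha*).
*dima* — final sound /a/ (a vowel) → -imi → *dimaimi*.
Since the final sound of *sahgot* is /t/ (a voiceless consonant), it takes -eg, giving *sahgoteg*.
The final sound of *pimibuz* is /z/, which is a voiced consonant, so the suffix is -o, giving *pimibuzo*.

dimaimi, sahgoteg, pimibuzo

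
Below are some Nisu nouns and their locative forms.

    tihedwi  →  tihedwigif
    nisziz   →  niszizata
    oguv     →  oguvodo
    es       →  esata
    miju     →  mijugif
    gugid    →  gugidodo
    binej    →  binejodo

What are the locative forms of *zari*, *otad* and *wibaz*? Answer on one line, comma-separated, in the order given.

The alternation tracks the final sound of the stem — -ata when the stem ends in a sibilant (*nisziz*, *es*); -odo when the stem ends in a non-sibilant consonant (*oguv*, *gugid*, *binej*); -gif when the stem ends in a vowel (*tihedwi*, *miju*).
*zari*: final sound = /i/, a vowel → -gif → *zarigif*.
Since the final sound of *otad* is /d/ (a non-sibilant consonant), it takes -odo, giving *otadodo*.
Since the final sound of *wibaz* is /z/ (a sibilant), it takes -ata, giving *wibazata*.

zarigif, otadodo, wibazata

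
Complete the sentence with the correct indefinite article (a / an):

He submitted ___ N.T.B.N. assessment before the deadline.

The indefinite article is chosen by the initial *sound* of the following word, not its spelling.
The initialism *N.T.B.N.* is read letter by letter; the first letter, N, is pronounced /ɛn/, which begins with a vowel sound.
So the article is *an*: He submitted an N.T.B.N. assessment before the deadline.

an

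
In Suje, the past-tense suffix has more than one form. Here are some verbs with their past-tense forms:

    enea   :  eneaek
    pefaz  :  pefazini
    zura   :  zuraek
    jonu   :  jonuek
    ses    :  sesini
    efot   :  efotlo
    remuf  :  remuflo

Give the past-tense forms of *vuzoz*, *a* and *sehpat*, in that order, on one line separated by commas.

The pattern is sibilance of the final sound: -ini when the stem ends in a sibilant (*pefaz*, *ses*); -lo when the stem ends in a non-sibilant consonant (*efot*, *remuf*); -ek when the stem ends in a vowel (*enea*, *zura*, *jonu*).
*vuzoz*: final sound = /z/, a sibilant → -ini → *vuzozini*.
Since the final sound of *a* is /a/ (a vowel), it takes -ek, giving *aek*.
Since the final sound of *sehpat* is /t/ (a non-sibilant consonant), it takes -lo, giving *sehpatlo*.

vuzozini, aek, sehpatlo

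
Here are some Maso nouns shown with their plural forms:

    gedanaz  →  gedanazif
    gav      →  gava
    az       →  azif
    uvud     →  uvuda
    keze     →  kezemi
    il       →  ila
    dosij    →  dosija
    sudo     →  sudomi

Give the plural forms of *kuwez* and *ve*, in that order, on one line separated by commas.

The pattern is sibilance of the final sound: -if when the stem ends in a sibilant (*gedanaz*, *az*); -a when the stem ends in a non-sibilant consonant (*gav*, *uvud*, *il*, *dosij*); -mi when the stem ends in a vowel (*keze*, *sudo*).
*kuwez*: final sound = /z/, a sibilant → -if → *kuwezif*.
*ve* — final sound /e/ (a vowel) → -mi → *vemi*.

kuwezif, vemi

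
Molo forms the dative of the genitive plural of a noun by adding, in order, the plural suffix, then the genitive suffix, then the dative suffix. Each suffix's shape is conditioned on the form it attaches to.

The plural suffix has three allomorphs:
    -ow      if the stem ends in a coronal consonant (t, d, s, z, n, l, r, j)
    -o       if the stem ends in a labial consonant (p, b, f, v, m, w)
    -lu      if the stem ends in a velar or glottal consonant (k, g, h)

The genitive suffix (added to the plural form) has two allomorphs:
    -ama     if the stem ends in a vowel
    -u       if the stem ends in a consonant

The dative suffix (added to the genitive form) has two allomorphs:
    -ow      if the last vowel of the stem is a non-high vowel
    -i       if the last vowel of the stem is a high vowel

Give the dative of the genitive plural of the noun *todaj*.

todajowui

*todaj*: final consonant = /j/, coronal → -ow → *todajow*.
The plural form *todajow*: final sound = /w/, a consonant → -u → *todajowu*.
Since the last vowel of the genitive form *todajowu* is /u/ (a high vowel), it takes -i, giving *todajowui*.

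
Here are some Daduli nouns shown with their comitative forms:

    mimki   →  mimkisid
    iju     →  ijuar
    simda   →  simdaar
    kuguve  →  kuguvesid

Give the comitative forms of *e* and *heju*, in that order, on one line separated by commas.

esid, hejuar

Looking at the last vowel of each stem: -sid when the last vowel of the stem is a front vowel (*mimki*, *kuguve*); -ar when the last vowel of the stem is a back vowel (*iju*, *simda*).
*e*: last vowel = /e/, a front vowel → -sid → *esid*.
Since the last vowel of *heju* is /u/ (a back vowel), it takes -ar, giving *hejuar*.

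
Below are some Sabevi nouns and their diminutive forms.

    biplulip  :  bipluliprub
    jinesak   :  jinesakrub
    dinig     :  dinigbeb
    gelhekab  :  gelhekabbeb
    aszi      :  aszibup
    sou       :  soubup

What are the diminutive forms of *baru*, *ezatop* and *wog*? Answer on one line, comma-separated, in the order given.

barubup, ezatoprub, wogbeb

Looking at the final sound of each stem: -rub when the stem ends in a voiceless consonant (*biplulip*, *jinesak*); -beb when the stem ends in a voiced consonant (*dinig*, *gelhekab*); -bup when the stem ends in a vowel (*aszi*, *sou*).
The final sound of *baru* is /u/, which is a vowel, so the suffix is -bup, giving *barubup*.
*ezatop* — final sound /p/ (a voiceless consonant) → -rub → *ezatoprub*.
The final sound of *wog* is /g/, which is a voiced consonant, so the suffix is -beb, giving *wogbeb*.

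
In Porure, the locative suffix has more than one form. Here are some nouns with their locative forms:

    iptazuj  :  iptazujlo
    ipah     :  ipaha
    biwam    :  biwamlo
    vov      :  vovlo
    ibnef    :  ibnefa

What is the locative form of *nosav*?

The alternation tracks the final consonant of the stem — -a when the stem ends in a voiceless consonant (*ipah*, *ibnef*); -lo when the stem ends in a voiced consonant (*iptazuj*, *biwam*, *vov*).
*nosav*: final consonant = /v/, voiced → -lo → *nosavlo*.

nosavlo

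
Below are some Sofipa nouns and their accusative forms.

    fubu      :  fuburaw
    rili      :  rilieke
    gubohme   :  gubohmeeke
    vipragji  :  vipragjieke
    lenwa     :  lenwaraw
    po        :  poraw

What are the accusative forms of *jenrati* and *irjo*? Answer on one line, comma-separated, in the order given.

jenratieke, irjoraw

The suffix is conditioned by the last vowel: -eke when the last vowel of the stem is a front vowel (*rili*, *gubohme*, *vipragji*); -raw when the last vowel of the stem is a back vowel (*fubu*, *lenwa*, *po*).
*jenrati*: last vowel = /i/, a front vowel → -eke → *jenratieke*.
The last vowel of *irjo* is /o/, which is a back vowel, so the suffix is -raw, giving *irjoraw*.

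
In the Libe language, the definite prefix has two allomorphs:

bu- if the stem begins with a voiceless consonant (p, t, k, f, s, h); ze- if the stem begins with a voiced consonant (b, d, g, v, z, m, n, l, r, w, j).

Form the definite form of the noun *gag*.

Since the first consonant of *gag* is /g/ (voiced), it takes ze-, giving *zegag*.

zegag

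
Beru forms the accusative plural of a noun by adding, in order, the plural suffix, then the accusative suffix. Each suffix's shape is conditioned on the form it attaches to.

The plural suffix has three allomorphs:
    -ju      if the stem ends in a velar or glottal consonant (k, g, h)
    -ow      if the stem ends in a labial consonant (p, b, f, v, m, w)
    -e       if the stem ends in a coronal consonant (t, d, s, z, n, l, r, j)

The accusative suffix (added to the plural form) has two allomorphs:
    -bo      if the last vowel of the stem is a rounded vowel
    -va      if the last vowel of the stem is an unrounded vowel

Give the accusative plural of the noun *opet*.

opeteva

*opet* — final consonant /t/ (coronal) → -e → *opete*.
The plural form *opete*: last vowel = /e/, an unrounded vowel → -va → *opeteva*.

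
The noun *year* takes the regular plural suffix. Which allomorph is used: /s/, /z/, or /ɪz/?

/z/

The stem *year* ends in a voiced non-sibilant sound.
The plural suffix surfaces as /ɪz/ after sibilants, /s/ after other voiceless consonants, and /z/ after other voiced sounds.
So the plural -s on *year* is pronounced /z/.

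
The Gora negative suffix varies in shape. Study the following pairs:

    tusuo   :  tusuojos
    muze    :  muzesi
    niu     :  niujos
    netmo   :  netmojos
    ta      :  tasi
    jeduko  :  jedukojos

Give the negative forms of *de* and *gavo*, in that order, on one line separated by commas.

The alternation tracks the last vowel of the stem — -jos when the last vowel of the stem is a rounded vowel (*tusuo*, *niu*, *netmo*, *jeduko*); -si when the last vowel of the stem is an unrounded vowel (*muze*, *ta*).
*de*: last vowel = /e/, an unrounded vowel → -si → *desi*.
*gavo* — last vowel /o/ (a rounded vowel) → -jos → *gavojos*.

desi, gavojos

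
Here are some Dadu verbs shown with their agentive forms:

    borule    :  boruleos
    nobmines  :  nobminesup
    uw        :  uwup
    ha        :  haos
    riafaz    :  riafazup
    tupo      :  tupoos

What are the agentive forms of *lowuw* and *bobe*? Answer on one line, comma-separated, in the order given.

lowuwup, bobeos

Looking at the final sound of each stem: -up when the stem ends in a consonant (*nobmines*, *uw*, *riafaz*); -os when the stem ends in a vowel (*borule*, *ha*, *tupo*).
*lowuw* — final sound /w/ (a consonant) → -up → *lowuwup*.
The final sound of *bobe* is /e/, which is a vowel, so the suffix is -os, giving *bobeos*.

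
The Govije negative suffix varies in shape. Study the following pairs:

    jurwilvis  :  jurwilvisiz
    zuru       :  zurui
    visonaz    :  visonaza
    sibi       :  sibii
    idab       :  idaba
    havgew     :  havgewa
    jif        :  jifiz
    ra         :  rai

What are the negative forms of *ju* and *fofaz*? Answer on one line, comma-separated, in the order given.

jui, fofaza

The alternation tracks the final sound of the stem — -iz when the stem ends in a voiceless consonant (*jurwilvis*, *jif*); -a when the stem ends in a voiced consonant (*visonaz*, *idab*, *havgew*); -i when the stem ends in a vowel (*zuru*, *sibi*, *ra*).
Since the final sound of *ju* is /u/ (a vowel), it takes -i, giving *jui*.
Since the final sound of *fofaz* is /z/ (a voiced consonant), it takes -a, giving *fofaza*.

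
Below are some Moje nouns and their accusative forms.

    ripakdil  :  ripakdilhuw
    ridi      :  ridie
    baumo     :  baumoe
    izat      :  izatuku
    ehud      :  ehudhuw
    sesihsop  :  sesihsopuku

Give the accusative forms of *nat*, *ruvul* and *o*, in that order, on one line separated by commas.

natuku, ruvulhuw, oe

Looking at the final sound of each stem: -uku when the stem ends in a voiceless consonant (*izat*, *sesihsop*); -huw when the stem ends in a voiced consonant (*ripakdil*, *ehud*); -e when the stem ends in a vowel (*ridi*, *baumo*).
*nat* — final sound /t/ (a voiceless consonant) → -uku → *natuku*.
*ruvul* — final sound /l/ (a voiced consonant) → -huw → *ruvulhuw*.
Since the final sound of *o* is /o/ (a vowel), it takes -e, giving *oe*.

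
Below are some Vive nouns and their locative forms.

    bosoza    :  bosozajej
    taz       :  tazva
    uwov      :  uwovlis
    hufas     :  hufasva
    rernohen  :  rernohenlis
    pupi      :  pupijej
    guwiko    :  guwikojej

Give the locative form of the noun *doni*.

The pattern is sibilance of the final sound: -va when the stem ends in a sibilant (*taz*, *hufas*); -lis when the stem ends in a non-sibilant consonant (*uwov*, *rernohen*); -jej when the stem ends in a vowel (*bosoza*, *pupi*, *guwiko*).
Since the final sound of *doni* is /i/ (a vowel), it takes -jej, giving *donijej*.

donijej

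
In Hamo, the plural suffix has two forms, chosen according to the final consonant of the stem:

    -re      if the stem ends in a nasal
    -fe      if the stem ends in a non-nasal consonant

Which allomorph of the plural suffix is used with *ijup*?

*ijup* — final consonant /p/ (non-nasal) → -fe.

-fe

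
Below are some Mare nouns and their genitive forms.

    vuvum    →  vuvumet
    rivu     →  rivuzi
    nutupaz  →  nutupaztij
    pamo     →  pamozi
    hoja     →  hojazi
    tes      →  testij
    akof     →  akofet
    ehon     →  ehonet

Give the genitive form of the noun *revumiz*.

The pattern is sibilance of the final sound: -tij when the stem ends in a sibilant (*nutupaz*, *tes*); -et when the stem ends in a non-sibilant consonant (*vuvum*, *akof*, *ehon*); -zi when the stem ends in a vowel (*rivu*, *pamo*, *hoja*).
*revumiz*: final sound = /z/, a sibilant → -tij → *revumiztij*.

revumiztij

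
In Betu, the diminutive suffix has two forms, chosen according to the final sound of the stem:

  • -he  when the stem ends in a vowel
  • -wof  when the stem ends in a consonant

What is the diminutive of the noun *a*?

ahe

*a* — final sound /a/ (a vowel) → -he → *ahe*.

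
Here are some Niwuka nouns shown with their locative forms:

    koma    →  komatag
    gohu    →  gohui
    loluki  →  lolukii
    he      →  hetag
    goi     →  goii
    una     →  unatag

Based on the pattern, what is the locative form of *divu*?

divui

The pattern is height harmony: -i when the last vowel of the stem is a high vowel (*gohu*, *loluki*, *goi*); -tag when the last vowel of the stem is a non-high vowel (*koma*, *he*, *una*).
Since the last vowel of *divu* is /u/ (a high vowel), it takes -i, giving *divui*.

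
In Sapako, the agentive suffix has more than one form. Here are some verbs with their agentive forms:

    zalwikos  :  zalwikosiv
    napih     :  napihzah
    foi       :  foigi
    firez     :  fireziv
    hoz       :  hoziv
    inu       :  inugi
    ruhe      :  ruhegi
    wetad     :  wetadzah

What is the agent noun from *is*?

isiv

The suffix is conditioned by the final sound: -iv when the stem ends in a sibilant (*zalwikos*, *firez*, *hoz*); -zah when the stem ends in a non-sibilant consonant (*napih*, *wetad*); -gi when the stem ends in a vowel (*foi*, *inu*, *ruhe*).
*is* — final sound /s/ (a sibilant) → -iv → *isiv*.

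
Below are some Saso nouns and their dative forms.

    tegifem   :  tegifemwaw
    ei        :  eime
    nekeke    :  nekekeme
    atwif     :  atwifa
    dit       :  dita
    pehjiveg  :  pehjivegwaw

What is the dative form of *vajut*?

vajuta

The alternation tracks the final sound of the stem — -a when the stem ends in a voiceless consonant (*atwif*, *dit*); -waw when the stem ends in a voiced consonant (*tegifem*, *pehjiveg*); -me when the stem ends in a vowel (*ei*, *nekeke*).
The final sound of *vajut* is /t/, which is a voiceless consonant, so the suffix is -a, giving *vajuta*.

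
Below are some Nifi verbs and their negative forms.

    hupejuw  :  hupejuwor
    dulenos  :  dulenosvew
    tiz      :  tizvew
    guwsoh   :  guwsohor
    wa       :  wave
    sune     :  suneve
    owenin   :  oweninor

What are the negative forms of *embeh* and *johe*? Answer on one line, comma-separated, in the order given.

embehor, joheve

The suffix is conditioned by the final sound: -vew when the stem ends in a sibilant (*dulenos*, *tiz*); -or when the stem ends in a non-sibilant consonant (*hupejuw*, *guwsoh*, *owenin*); -ve when the stem ends in a vowel (*wa*, *sune*).
The final sound of *embeh* is /h/, which is a non-sibilant consonant, so the suffix is -or, giving *embehor*.
Since the final sound of *johe* is /e/ (a vowel), it takes -ve, giving *joheve*.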